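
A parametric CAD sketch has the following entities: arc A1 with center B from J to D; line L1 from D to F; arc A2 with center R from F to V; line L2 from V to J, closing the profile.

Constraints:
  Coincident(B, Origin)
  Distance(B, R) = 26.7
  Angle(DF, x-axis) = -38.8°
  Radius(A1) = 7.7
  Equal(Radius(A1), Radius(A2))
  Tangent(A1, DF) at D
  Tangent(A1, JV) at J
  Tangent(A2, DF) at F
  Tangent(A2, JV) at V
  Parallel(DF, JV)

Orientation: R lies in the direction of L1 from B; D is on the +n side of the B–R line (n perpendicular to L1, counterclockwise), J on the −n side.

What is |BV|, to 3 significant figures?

27.8

Tangency of A1 to both parallel lines with radius 7.7 puts D and J at B ± 7.7·n: D = (4.82, 6.00), J = (-4.82, -6.00). Equal radii place F and V the same way about R: F = R + 7.7·n = (25.6, -10.7), V = R − 7.7·n = (16.0, -22.7). Then |BV| = |V − B| = 27.8.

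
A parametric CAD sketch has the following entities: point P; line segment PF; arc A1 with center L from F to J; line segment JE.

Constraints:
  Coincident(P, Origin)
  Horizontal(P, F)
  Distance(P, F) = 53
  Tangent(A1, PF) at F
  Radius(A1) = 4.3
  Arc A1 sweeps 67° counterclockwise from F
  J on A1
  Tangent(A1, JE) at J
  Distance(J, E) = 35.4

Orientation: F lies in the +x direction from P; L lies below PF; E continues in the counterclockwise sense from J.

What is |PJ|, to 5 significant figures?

49.112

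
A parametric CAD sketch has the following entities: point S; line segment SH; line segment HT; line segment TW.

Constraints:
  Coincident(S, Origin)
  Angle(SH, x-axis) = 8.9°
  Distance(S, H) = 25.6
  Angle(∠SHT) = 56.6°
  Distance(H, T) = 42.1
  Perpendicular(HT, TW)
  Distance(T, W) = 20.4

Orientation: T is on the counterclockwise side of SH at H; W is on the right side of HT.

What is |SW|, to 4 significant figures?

50.29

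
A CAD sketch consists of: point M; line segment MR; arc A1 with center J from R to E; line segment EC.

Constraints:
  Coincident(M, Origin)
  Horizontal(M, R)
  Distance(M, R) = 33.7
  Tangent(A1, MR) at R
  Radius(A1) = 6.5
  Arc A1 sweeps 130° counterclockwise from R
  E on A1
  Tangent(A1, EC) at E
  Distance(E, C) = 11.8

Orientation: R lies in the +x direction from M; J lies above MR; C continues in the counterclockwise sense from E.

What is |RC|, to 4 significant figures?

19.89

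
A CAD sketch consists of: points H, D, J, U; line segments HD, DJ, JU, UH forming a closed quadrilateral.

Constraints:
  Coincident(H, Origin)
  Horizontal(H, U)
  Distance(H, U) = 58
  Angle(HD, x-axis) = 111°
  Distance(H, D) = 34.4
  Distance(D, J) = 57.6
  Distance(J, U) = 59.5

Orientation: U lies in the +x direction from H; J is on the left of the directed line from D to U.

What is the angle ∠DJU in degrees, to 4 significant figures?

82.62°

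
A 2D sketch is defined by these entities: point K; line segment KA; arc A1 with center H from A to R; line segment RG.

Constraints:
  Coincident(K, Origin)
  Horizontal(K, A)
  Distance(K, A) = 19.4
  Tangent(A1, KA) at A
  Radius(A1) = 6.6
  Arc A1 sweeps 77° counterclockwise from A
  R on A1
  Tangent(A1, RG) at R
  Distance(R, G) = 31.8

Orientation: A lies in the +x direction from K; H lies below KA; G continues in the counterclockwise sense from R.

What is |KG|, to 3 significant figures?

36.6

K is at the origin; K and A share the same y with |KA| = 19.4 and A on the +x side, so A = (19.4, 0.00). A1 meets KA tangentially, so HA is at right angles to KA, so H = A + (0, -6.6) = (19.4, -6.60). On A1, A sits at bearing 90° from H; a 77° counterclockwise sweep puts R at bearing 167°, so R = H + 6.6·(cos 167°, sin 167°) = (13.0, -5.12). The tangent condition forces HR to be normal to RG, so RG runs along (−sin 167°, cos 167°); with |RG| = 31.8, G = (5.82, -36.1). Then |KG| = |G − K| = 36.6.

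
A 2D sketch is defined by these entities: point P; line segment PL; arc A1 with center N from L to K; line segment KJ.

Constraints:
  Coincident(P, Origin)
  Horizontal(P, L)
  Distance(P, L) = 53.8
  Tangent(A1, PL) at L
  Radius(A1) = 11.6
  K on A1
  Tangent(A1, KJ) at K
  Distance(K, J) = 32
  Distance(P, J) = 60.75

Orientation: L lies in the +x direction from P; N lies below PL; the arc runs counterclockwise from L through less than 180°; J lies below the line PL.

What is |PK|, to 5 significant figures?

43.773

P is at the origin; P and L share the same y with |PL| = 53.8 and L on the +x side, so L = (53.800, 0.0000). Since A1 is tangent to PL there, NL ⟂ PL, so N = L + (0, -11.6) = (53.800, -11.600). Since NK ⟂ KJ (tangency), |NJ| = √(11.6² + 32.0²) = 34.038 regardless of where K sits on A1. So J lies on both circle(P, 60.75) and circle(N, 34.038); the below-PL intersection is J = (42.276, -43.627). K is the foot of the tangent from J: K = (42.200, -11.627).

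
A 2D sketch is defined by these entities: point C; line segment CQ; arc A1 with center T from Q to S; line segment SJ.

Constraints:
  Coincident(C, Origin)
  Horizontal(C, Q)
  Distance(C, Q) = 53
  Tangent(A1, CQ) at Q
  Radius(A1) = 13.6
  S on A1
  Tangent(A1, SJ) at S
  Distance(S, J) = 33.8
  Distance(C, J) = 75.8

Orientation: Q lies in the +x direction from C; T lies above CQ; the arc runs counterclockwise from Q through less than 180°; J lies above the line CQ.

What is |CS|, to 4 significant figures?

68.32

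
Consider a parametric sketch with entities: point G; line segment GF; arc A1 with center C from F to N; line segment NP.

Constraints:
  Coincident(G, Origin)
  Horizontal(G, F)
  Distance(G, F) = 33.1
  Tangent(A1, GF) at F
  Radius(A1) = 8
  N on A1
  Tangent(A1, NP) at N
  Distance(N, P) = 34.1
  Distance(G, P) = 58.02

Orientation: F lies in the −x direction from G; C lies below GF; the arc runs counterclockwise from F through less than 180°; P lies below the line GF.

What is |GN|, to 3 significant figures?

41.9

Checks: |CN| = 8.000 ✓; ∠(CN, NP) = 90.00° ✓; |NP| = 34.10 ✓; |GP| = 58.02 ✓.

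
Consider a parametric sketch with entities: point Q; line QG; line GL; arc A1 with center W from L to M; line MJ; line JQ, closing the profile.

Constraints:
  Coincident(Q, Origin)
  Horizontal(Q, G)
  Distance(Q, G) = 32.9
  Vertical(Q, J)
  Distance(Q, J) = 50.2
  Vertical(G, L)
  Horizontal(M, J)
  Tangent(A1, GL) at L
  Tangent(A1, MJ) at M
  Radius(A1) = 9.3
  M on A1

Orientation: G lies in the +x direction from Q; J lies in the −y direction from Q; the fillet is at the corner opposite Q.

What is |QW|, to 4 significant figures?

47.22

Q and J share the same x with |QJ| = 50.2 and J on the −y side, so J = (0.000, -50.20). The virtual corner opposite Q is at (32.90, -50.20). A1 meets GL tangentially, so WL is at right angles to GL and the tangent condition forces WM to be normal to MJ, with radius 9.3, so the center W sits 9.3 in from both sides at W = (23.60, -40.90). Then |QW| = |W − Q| = 47.22.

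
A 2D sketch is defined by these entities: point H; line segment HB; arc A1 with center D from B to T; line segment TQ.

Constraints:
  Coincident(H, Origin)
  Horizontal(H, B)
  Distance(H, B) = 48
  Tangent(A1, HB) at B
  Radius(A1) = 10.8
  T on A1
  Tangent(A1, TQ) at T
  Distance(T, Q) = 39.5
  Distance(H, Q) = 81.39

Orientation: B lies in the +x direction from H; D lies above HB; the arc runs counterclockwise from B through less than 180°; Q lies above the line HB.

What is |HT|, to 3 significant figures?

59.3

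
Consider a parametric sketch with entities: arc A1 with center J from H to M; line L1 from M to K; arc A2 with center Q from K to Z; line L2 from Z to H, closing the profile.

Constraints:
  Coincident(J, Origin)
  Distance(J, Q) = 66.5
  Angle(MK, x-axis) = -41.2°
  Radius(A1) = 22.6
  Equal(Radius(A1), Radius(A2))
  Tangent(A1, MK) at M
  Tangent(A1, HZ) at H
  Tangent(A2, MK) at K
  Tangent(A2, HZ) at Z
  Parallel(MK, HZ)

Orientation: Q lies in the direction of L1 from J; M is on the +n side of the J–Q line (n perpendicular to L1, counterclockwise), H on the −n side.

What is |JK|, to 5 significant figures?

70.235

The slot axis is L1's direction at -41.2°, so u = (cos -41.2°, sin -41.2°) = (0.75241, -0.65869) and n = (−sin -41.2°, cos -41.2°) = (0.65869, 0.75241). J is at the origin and Q lies 66.5 along u from J, so Q = 66.5·u = (50.036, -43.803). Tangency of A1 to both parallel lines with radius 22.6 puts M and H at J ± 22.6·n: M = (14.886, 17.005), H = (-14.886, -17.005). Equal radii place K and Z the same way about Q: K = Q + 22.6·n = (64.922, -26.798), Z = Q − 22.6·n = (35.149, -60.807). Then |JK| = |K − J| = 70.235.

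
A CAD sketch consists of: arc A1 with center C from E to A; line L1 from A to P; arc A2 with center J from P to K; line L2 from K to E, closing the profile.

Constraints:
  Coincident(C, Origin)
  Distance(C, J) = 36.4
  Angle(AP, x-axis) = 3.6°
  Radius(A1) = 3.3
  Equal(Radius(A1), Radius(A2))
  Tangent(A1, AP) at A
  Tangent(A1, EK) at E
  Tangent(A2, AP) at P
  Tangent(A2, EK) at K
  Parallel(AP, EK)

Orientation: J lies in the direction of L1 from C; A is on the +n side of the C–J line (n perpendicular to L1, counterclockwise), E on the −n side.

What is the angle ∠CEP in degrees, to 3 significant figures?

79.7°

The slot axis is L1's direction at 3.6°, so u = (cos 3.6°, sin 3.6°) = (0.998, 0.0628) and n = (−sin 3.6°, cos 3.6°) = (-0.0628, 0.998). C is at the origin and J lies 36.4 along u from C, so J = 36.4·u = (36.3, 2.29). Tangency of A1 to both parallel lines with radius 3.3 puts A and E at C ± 3.3·n: A = (-0.207, 3.29), E = (0.207, -3.29). Equal radii place P and K the same way about J: P = J + 3.3·n = (36.1, 5.58), K = J − 3.3·n = (36.5, -1.01). Then cos ∠CEP = EC·EP / (|EC||EP|), giving 79.7°.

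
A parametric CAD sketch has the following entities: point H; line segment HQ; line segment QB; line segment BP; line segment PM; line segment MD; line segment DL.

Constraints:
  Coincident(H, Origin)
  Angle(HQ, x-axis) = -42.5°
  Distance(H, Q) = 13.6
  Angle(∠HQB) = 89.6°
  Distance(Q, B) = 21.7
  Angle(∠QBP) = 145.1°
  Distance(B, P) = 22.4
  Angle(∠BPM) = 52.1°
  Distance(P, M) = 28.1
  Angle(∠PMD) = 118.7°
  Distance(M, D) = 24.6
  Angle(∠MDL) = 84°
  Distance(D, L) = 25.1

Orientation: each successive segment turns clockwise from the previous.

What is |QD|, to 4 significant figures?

5.978

H is at the origin; HQ runs at -42.5° with length 13.6, so Q = (10.03, -9.188). ∠HQB = 89.6° gives QB at -132.9° from the x-axis; with |QB| = 21.7, B = (-4.745, -25.08). ∠QBP = 145.1° gives BP at -167.8° from the x-axis; with |BP| = 22.4, P = (-26.64, -29.82). ∠BPM = 52.1° gives PM at 64.30° from the x-axis; with |PM| = 28.1, M = (-14.45, -4.498). ∠PMD = 118.7° gives MD at 3.000° from the x-axis; with |MD| = 24.6, D = (10.11, -3.210). Then |QD| = |D − Q| = 5.978.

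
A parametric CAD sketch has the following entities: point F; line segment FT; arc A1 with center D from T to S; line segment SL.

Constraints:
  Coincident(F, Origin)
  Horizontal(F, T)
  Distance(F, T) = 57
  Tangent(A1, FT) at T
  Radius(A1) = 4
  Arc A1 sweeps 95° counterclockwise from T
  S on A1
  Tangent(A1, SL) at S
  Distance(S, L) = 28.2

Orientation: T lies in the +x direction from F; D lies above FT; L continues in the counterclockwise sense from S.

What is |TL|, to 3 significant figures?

32.5

F is at the origin; F and T share the same y with |FT| = 57.0 and T on the +x side, so T = (57.0, 0.00). The tangent condition forces DT to be normal to FT, so D = T + (0, 4) = (57.0, 4.00). On A1, T sits at bearing -90° from D; a 95° counterclockwise sweep puts S at bearing 5°, so S = D + 4.0·(cos 5°, sin 5°) = (61.0, 4.35). The tangent condition forces DS to be normal to SL, so SL runs along (−sin 5°, cos 5°); with |SL| = 28.2, L = (58.5, 32.4). Then |TL| = |L − T| = 32.5.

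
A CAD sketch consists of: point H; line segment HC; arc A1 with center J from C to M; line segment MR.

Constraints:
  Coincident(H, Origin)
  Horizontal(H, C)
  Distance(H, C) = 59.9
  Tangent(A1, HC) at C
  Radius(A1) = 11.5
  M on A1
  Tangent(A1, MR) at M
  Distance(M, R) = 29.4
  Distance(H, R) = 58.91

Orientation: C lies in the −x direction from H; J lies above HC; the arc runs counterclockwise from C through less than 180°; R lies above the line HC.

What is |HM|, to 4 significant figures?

49.51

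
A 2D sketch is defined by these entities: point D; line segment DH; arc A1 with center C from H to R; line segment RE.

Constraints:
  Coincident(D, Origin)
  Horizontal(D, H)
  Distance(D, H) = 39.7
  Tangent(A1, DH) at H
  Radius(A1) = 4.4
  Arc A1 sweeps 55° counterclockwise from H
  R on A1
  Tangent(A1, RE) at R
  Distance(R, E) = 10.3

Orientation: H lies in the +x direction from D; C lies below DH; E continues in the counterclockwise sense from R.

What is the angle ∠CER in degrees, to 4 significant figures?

23.13°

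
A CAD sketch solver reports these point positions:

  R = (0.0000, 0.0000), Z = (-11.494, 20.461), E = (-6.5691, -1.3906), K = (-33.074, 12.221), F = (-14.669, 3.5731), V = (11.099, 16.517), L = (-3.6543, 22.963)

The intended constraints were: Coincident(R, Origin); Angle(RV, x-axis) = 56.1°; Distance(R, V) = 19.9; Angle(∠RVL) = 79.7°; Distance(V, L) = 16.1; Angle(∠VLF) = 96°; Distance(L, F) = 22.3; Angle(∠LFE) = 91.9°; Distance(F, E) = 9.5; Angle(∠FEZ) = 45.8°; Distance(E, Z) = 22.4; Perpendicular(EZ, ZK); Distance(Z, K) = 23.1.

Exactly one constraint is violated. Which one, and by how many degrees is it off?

Perpendicular(EZ, ZK) — off by 8.20°.

R = (0.00, 0.00) ✓; RV at 56.10° ✓; |RV| = 19.90 ✓; ∠RVL = 79.70° ✓; |VL| = 16.10 ✓; ∠VLF = 96.00° ✓; |LF| = 22.30 ✓; ∠LFE = 91.90° ✓; |FE| = 9.500 ✓; ∠FEZ = 45.80° ✓; |EZ| = 22.40 ✓; ∠(EZ, ZK) = 98.20° ✗; |ZK| = 23.10 ✓.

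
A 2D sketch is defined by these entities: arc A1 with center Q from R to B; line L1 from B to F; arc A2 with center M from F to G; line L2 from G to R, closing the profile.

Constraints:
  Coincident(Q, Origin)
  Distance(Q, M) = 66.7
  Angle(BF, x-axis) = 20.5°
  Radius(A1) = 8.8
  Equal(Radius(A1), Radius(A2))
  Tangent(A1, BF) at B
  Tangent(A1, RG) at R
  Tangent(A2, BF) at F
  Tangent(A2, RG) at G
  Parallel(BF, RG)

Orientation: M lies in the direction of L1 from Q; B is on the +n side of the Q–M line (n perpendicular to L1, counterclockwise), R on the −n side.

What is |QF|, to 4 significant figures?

67.28

Tangency of A1 to both parallel lines with radius 8.8 puts B and R at Q ± 8.8·n: B = (-3.082, 8.243), R = (3.082, -8.243). Equal radii place F and G the same way about M: F = M + 8.8·n = (59.39, 31.60), G = M − 8.8·n = (65.56, 15.12). Then |QF| = |F − Q| = 67.28.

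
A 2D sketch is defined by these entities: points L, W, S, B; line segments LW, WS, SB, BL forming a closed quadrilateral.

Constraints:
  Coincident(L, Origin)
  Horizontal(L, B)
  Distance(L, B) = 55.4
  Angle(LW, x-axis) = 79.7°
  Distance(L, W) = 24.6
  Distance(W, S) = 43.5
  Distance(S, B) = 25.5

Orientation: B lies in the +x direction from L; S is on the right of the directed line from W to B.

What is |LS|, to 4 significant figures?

33.19

L is at the origin; L and B share the same y with |LB| = 55.4 and B in +x, so B = (55.4, 0). LW runs at 79.7° with |LW| = 24.6, so W = (4.399, 24.20). S is determined by |WS| = 43.5 and |SB| = 25.5 together: it lies at the intersection of circle(W, 43.5) and circle(B, 25.5). With |WB| = 56.45, the foot of the radical line on WB is 39.23 from W and the perpendicular offset is √(43.5² − 39.23²) = 18.80. Taking the right-of-WB solution: S = (31.78, -9.600).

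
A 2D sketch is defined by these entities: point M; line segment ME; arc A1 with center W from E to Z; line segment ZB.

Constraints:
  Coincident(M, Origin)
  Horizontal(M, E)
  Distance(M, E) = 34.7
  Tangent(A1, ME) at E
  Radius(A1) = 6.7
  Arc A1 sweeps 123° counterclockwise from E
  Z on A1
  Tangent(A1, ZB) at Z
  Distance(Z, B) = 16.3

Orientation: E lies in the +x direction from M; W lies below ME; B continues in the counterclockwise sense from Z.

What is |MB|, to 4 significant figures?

44.92

On A1, E sits at bearing 90° from W; a 123° counterclockwise sweep puts Z at bearing 213°, so Z = W + 6.7·(cos 213°, sin 213°) = (29.08, -10.35). Since A1 is tangent to ZB there, WZ ⟂ ZB, so ZB runs along (−sin 213°, cos 213°); with |ZB| = 16.3, B = (37.96, -24.02). Then |MB| = |B − M| = 44.92.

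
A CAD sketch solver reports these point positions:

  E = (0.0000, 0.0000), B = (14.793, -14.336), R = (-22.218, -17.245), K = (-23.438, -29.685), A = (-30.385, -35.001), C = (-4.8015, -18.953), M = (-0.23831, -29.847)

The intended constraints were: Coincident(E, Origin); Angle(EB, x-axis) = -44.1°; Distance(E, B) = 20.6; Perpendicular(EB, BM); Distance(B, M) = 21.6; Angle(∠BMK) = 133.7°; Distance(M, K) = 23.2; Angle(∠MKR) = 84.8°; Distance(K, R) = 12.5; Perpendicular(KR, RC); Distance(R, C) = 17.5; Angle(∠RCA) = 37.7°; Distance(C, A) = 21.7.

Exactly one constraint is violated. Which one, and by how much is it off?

Distance(C, A) = 21.7 — off by 8.50.

E = (0.00, 0.00) ✓; EB at -44.10° ✓; |EB| = 20.60 ✓; ∠(EB, BM) = 90.00° ✓; |BM| = 21.60 ✓; ∠BMK = 133.7° ✓; |MK| = 23.20 ✓; ∠MKR = 84.80° ✓; |KR| = 12.50 ✓; ∠(KR, RC) = 90.00° ✓; |RC| = 17.50 ✓; ∠RCA = 37.70° ✓; |CA| = 30.20 ✗.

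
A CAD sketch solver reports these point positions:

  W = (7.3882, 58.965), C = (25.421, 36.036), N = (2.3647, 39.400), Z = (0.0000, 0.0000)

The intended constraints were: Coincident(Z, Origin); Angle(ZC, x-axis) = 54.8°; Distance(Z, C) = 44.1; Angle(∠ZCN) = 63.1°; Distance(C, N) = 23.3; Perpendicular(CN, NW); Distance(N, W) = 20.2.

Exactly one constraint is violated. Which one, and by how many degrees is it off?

Perpendicular(CN, NW) — off by 6.10°.

Z = (0.00, 0.00) ✓; ZC at 54.80° ✓; |ZC| = 44.10 ✓; ∠ZCN = 63.10° ✓; |CN| = 23.30 ✓; ∠(CN, NW) = 96.10° ✗; |NW| = 20.20 ✓.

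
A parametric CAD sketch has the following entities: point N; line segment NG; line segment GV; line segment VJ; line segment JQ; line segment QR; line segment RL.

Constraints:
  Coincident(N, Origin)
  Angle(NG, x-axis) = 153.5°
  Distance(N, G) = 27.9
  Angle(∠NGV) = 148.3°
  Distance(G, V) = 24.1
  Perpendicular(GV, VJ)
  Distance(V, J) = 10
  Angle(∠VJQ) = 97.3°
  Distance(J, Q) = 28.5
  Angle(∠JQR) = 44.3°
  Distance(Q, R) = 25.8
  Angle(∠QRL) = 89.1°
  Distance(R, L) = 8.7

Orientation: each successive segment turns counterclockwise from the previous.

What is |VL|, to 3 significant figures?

5.62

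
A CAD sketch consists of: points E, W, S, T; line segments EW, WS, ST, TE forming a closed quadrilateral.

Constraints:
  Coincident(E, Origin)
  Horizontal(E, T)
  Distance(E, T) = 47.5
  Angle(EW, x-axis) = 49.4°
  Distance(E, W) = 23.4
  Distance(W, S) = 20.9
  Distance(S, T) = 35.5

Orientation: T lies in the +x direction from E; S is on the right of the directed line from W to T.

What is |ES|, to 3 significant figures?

12.5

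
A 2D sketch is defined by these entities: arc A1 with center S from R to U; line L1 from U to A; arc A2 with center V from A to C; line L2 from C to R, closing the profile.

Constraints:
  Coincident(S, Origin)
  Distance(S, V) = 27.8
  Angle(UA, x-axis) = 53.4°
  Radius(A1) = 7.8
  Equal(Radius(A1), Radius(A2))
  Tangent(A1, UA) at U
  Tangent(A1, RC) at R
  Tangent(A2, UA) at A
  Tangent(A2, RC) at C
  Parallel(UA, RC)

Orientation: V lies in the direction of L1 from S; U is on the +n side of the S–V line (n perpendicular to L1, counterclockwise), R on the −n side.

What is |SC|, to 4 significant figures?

28.87

The slot axis is L1's direction at 53.4°, so u = (cos 53.4°, sin 53.4°) = (0.5962, 0.8028) and n = (−sin 53.4°, cos 53.4°) = (-0.8028, 0.5962). S is at the origin and V lies 27.8 along u from S, so V = 27.8·u = (16.58, 22.32). Tangency of A1 to both parallel lines with radius 7.8 puts U and R at S ± 7.8·n: U = (-6.262, 4.651), R = (6.262, -4.651). Equal radii place A and C the same way about V: A = V + 7.8·n = (10.31, 26.97), C = V − 7.8·n = (22.84, 17.67). Then |SC| = |C − S| = 28.87.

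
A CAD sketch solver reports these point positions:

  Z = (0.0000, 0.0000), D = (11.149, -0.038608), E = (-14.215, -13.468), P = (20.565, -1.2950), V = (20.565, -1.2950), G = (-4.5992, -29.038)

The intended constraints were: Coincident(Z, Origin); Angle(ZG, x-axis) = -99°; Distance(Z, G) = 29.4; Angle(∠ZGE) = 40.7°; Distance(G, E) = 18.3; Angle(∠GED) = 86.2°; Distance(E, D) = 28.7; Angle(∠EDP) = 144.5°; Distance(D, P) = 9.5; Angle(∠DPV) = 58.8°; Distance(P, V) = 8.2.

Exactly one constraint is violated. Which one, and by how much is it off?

Distance(P, V) = 8.2 — off by 8.20.

Z = (0.00, 0.00) ✓; ZG at -99.00° ✓; |ZG| = 29.40 ✓; ∠ZGE = 40.70° ✓; |GE| = 18.30 ✓; ∠GED = 86.20° ✓; |ED| = 28.70 ✓; ∠EDP = 144.5° ✓; |DP| = 9.499 ✓; ∠DPV = 58.80° ✓; |PV| = 0.000 ✗.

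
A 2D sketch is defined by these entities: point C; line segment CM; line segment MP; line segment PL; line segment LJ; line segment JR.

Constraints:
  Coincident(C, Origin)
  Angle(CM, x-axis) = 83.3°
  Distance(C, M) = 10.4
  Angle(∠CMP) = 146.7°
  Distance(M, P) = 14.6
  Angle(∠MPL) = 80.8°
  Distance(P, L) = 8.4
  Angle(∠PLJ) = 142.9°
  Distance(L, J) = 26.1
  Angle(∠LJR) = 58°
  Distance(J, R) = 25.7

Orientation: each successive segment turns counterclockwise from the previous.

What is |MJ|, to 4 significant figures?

26.92

∠MPL = 80.8° gives PL at -144.2° from the x-axis; with |PL| = 8.4, L = (-12.14, 18.47). ∠PLJ = 142.9° gives LJ at -107.1° from the x-axis; with |LJ| = 26.1, J = (-19.81, -6.476). Then |MJ| = |J − M| = 26.92.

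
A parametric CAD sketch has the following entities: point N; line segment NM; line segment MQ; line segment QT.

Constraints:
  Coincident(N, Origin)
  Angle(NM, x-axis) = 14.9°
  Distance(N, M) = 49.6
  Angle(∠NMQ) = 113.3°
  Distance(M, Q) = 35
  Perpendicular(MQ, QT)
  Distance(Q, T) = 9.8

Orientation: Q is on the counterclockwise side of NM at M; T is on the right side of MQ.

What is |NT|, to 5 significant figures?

77.765

N is at the origin; NM runs at 14.9° with length 49.6, so M = 49.6·(cos 14.9°, sin 14.9°) = (47.932, 12.754). ∠NMQ = 113.3°, so MQ runs at 14.9° + (180° − 113.3°) = 81.600° from the x-axis; with |MQ| = 35.0, Q = M + 35.0·(cos 81.600°, sin 81.600°) = (53.045, 47.378). MQ ⟂ QT; with |QT| = 9.8 on the right of MQ, T = Q + 9.8·(0.98927, -0.14608) = (62.740, 45.947). Then |NT| = |T − N| = 77.765.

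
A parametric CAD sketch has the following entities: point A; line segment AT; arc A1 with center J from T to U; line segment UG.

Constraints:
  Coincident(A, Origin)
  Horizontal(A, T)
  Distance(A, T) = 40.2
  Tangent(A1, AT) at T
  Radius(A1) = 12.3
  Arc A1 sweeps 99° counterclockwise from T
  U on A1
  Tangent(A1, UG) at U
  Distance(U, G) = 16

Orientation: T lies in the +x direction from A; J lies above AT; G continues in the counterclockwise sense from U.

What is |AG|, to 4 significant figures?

58.19

On A1, T sits at bearing -90° from J; a 99° counterclockwise sweep puts U at bearing 9°, so U = J + 12.3·(cos 9°, sin 9°) = (52.35, 14.22). Since A1 is tangent to UG there, JU ⟂ UG, so UG runs along (−sin 9°, cos 9°); with |UG| = 16.0, G = (49.85, 30.03). Then |AG| = |G − A| = 58.19.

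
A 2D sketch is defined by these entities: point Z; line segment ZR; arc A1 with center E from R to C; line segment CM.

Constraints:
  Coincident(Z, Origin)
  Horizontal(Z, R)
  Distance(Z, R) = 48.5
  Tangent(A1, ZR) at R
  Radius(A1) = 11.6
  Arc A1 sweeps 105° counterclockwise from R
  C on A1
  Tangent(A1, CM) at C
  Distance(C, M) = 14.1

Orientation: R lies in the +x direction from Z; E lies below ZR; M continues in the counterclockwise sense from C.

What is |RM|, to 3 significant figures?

29.2

Z is at the origin; ZR is horizontal with |ZR| = 48.5 and R on the +x side, so R = (48.5, 0.00). The tangent condition forces ER to be normal to ZR, so E = R + (0, -11.6) = (48.5, -11.6). On A1, R sits at bearing 90° from E; a 105° counterclockwise sweep puts C at bearing 195°, so C = E + 11.6·(cos 195°, sin 195°) = (37.3, -14.6). Since A1 is tangent to CM there, EC ⟂ CM, so CM runs along (−sin 195°, cos 195°); with |CM| = 14.1, M = (40.9, -28.2). Then |RM| = |M − R| = 29.2.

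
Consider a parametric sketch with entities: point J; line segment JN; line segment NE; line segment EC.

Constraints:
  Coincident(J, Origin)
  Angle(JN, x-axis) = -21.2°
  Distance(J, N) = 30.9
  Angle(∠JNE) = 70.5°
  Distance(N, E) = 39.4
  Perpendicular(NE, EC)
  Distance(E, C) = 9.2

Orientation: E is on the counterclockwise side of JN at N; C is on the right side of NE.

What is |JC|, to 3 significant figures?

48.1

∠JNE = 70.5°, so NE runs at -21.2° + (180° − 70.5°) = 88.3° from the x-axis; with |NE| = 39.4, E = N + 39.4·(cos 88.3°, sin 88.3°) = (30.0, 28.2). NE is perpendicular to EC; with |EC| = 9.2 on the right of NE, C = E + 9.2·(1.00, -0.0297) = (39.2, 27.9). Then |JC| = |C − J| = 48.1.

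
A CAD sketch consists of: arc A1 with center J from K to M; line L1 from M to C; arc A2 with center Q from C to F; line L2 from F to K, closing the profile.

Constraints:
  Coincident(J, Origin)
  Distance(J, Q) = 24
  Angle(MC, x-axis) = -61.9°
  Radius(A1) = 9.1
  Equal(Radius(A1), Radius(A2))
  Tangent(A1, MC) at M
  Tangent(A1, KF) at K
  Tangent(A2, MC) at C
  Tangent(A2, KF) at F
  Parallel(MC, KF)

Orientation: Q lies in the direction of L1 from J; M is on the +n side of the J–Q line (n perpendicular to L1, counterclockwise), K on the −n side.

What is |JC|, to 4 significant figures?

25.67

The slot axis is L1's direction at -61.9°, so u = (cos -61.9°, sin -61.9°) = (0.4710, -0.8821) and n = (−sin -61.9°, cos -61.9°) = (0.8821, 0.4710). J is at the origin and Q lies 24.0 along u from J, so Q = 24.0·u = (11.30, -21.17). Tangency of A1 to both parallel lines with radius 9.1 puts M and K at J ± 9.1·n: M = (8.027, 4.286), K = (-8.027, -4.286). Equal radii place C and F the same way about Q: C = Q + 9.1·n = (19.33, -16.88), F = Q − 9.1·n = (3.277, -25.46). Then |JC| = |C − J| = 25.67.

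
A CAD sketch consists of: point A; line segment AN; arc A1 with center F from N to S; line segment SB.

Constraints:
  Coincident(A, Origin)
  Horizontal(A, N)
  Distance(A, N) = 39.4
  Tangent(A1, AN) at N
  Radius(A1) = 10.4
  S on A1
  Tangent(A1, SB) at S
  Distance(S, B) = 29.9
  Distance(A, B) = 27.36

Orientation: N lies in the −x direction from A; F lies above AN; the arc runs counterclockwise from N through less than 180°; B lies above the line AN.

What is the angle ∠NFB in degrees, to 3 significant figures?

117°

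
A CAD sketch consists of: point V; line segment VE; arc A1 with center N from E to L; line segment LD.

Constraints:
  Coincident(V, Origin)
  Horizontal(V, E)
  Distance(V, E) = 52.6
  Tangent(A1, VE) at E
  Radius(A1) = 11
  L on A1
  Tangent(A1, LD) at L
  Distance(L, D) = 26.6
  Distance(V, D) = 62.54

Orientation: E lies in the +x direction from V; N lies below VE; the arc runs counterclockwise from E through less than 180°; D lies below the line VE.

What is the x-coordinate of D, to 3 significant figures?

48.5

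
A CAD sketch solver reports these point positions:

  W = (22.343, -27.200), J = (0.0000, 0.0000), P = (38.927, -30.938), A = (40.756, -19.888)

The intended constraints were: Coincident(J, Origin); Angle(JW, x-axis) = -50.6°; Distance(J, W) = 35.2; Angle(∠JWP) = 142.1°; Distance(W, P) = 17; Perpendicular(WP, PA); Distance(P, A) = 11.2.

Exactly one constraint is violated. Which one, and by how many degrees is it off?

Perpendicular(WP, PA) — off by 3.30°.

J = (0.00, 0.00) ✓; JW at -50.60° ✓; |JW| = 35.20 ✓; ∠JWP = 142.1° ✓; |WP| = 17.00 ✓; ∠(WP, PA) = 93.30° ✗; |PA| = 11.20 ✓.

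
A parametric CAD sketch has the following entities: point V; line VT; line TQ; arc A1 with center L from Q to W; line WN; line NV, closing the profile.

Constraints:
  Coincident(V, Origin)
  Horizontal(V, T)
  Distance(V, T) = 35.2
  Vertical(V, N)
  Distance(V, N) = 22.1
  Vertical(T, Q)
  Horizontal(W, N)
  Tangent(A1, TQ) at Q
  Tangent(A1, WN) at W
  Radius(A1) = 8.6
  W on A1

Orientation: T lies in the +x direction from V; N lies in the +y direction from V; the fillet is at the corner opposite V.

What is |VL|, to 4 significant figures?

29.83

V and N share the same x with |VN| = 22.1 and N on the +y side, so N = (0.000, 22.10). The virtual corner opposite V is at (35.20, 22.10). The tangent condition forces LQ to be normal to TQ and since A1 is tangent to WN there, LW ⟂ WN, with radius 8.6, so the center L sits 8.6 in from both sides at L = (26.60, 13.50). Then |VL| = |L − V| = 29.83.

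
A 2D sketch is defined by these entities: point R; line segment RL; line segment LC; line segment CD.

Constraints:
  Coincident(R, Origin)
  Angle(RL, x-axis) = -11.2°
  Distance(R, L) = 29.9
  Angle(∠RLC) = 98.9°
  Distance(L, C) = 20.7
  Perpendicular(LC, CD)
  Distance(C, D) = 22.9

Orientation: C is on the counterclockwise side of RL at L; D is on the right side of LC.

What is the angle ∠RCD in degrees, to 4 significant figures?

139.4°

R is at the origin; RL runs at -11.2° with length 29.9, so L = 29.9·(cos -11.2°, sin -11.2°) = (29.33, -5.808). ∠RLC = 98.9°, so LC runs at -11.2° + (180° − 98.9°) = 69.90° from the x-axis; with |LC| = 20.7, C = L + 20.7·(cos 69.90°, sin 69.90°) = (36.44, 13.63). LC ⟂ CD; with |CD| = 22.9 on the right of LC, D = C + 22.9·(0.9391, -0.3437) = (57.95, 5.762). Then cos ∠RCD = CR·CD / (|CR||CD|), giving 139.4°.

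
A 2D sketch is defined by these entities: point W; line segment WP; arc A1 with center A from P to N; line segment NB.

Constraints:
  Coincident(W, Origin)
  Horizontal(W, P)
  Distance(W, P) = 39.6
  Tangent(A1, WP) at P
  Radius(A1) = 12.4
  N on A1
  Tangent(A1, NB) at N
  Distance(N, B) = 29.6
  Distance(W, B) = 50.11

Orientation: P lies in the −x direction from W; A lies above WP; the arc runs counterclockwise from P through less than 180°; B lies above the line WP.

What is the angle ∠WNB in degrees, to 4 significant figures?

114.7°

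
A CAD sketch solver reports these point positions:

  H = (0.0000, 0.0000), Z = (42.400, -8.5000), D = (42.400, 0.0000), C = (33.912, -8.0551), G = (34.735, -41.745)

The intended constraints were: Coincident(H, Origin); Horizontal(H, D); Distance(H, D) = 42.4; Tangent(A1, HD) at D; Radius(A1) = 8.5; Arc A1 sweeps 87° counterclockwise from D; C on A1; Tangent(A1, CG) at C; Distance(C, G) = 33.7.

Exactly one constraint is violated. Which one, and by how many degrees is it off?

Tangent(A1, CG) at C — off by 4.40°.

H = (0.00, 0.00) ✓; H.y = 0.00, D.y = 0.00 ✓; |HD| = 42.40 ✓; ∠(ZD, DH) = 90.00° ✓; |ZD| = 8.500 ✓; bearing(Z→C) − bearing(Z→D) = 87.00° ✓; |ZC| = 8.500 ✓; ∠(ZC, CG) = 85.60° ✗; |CG| = 33.70 ✓.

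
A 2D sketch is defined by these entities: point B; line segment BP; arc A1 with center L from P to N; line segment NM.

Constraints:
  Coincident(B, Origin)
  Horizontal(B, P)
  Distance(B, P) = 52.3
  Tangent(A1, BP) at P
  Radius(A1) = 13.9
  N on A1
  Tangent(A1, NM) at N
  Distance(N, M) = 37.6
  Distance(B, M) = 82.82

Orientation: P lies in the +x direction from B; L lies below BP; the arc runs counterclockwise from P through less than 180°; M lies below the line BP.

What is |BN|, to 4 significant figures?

47.00

Checks: |LN| = 13.90 ✓; ∠(LN, NM) = 90.00° ✓; |NM| = 37.60 ✓; |BM| = 82.82 ✓.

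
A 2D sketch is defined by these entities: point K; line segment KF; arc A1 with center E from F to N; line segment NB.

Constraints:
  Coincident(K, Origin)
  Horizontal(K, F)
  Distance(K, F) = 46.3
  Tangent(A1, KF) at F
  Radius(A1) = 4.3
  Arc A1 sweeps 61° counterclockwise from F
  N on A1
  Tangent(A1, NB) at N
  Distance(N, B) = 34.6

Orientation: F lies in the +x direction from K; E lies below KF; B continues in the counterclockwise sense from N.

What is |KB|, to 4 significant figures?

41.46

K is at the origin; KF is horizontal with |KF| = 46.3 and F on the +x side, so F = (46.30, 0.000). Since A1 is tangent to KF there, EF ⟂ KF, so E = F + (0, -4.3) = (46.30, -4.300). On A1, F sits at bearing 90° from E; a 61° counterclockwise sweep puts N at bearing 151°, so N = E + 4.3·(cos 151°, sin 151°) = (42.54, -2.215). A1 meets NB tangentially, so EN is at right angles to NB, so NB runs along (−sin 151°, cos 151°); with |NB| = 34.6, B = (25.76, -32.48). Then |KB| = |B − K| = 41.46.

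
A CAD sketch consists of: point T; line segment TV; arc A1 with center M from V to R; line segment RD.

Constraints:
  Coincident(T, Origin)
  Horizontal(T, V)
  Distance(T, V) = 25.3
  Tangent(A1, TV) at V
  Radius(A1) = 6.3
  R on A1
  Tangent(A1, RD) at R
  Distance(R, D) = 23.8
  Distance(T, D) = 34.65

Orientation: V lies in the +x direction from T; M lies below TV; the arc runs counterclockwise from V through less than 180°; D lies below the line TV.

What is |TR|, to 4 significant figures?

19.93

T is at the origin; TV is horizontal with |TV| = 25.3 and V on the +x side, so V = (25.30, 0.000). The tangent condition forces MV to be normal to TV, so M = V + (0, -6.3) = (25.30, -6.300). Since MR ⟂ RD (tangency), |MD| = √(6.3² + 23.8²) = 24.62 regardless of where R sits on A1. So D lies on both circle(T, 34.65) and circle(M, 24.62); the below-TV intersection is D = (17.78, -29.74). R is the foot of the tangent from D: R = (19.01, -5.974).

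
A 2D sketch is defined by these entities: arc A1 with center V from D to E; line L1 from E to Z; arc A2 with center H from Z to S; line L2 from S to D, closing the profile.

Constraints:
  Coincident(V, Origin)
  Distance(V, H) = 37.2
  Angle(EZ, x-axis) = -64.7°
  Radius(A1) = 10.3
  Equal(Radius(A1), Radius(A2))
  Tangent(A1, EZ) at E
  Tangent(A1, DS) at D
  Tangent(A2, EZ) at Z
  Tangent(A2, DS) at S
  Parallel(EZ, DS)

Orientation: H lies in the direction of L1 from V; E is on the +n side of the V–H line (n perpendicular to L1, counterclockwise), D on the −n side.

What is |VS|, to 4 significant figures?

38.60

The slot axis is L1's direction at -64.7°, so u = (cos -64.7°, sin -64.7°) = (0.4274, -0.9041) and n = (−sin -64.7°, cos -64.7°) = (0.9041, 0.4274). V is at the origin and H lies 37.2 along u from V, so H = 37.2·u = (15.90, -33.63). Tangency of A1 to both parallel lines with radius 10.3 puts E and D at V ± 10.3·n: E = (9.312, 4.402), D = (-9.312, -4.402). Equal radii place Z and S the same way about H: Z = H + 10.3·n = (25.21, -29.23), S = H − 10.3·n = (6.586, -38.03). Then |VS| = |S − V| = 38.60.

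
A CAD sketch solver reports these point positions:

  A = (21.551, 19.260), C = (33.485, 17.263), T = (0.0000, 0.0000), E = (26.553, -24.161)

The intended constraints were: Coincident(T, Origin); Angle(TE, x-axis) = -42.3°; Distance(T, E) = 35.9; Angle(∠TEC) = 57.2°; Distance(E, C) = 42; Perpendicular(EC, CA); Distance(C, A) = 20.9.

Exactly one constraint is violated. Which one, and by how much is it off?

Distance(C, A) = 20.9 — off by 8.80.

T = (0.00, 0.00) ✓; TE at -42.30° ✓; |TE| = 35.90 ✓; ∠TEC = 57.20° ✓; |EC| = 42.00 ✓; ∠(EC, CA) = 90.00° ✓; |CA| = 12.10 ✗.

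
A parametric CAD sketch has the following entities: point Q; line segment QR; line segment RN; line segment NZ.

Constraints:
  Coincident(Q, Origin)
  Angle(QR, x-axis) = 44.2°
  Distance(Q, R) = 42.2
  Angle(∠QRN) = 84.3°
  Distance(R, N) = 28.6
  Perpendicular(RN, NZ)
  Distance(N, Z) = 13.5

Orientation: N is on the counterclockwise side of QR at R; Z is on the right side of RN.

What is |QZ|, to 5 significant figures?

60.622

Q is at the origin; QR runs at 44.2° with length 42.2, so R = 42.2·(cos 44.2°, sin 44.2°) = (30.254, 29.420). ∠QRN = 84.3°, so RN runs at 44.2° + (180° − 84.3°) = 139.90° from the x-axis; with |RN| = 28.6, N = R + 28.6·(cos 139.90°, sin 139.90°) = (8.3769, 47.842). RN is perpendicular to NZ; with |NZ| = 13.5 on the right of RN, Z = N + 13.5·(0.64412, 0.76492) = (17.073, 58.169). Then |QZ| = |Z − Q| = 60.622.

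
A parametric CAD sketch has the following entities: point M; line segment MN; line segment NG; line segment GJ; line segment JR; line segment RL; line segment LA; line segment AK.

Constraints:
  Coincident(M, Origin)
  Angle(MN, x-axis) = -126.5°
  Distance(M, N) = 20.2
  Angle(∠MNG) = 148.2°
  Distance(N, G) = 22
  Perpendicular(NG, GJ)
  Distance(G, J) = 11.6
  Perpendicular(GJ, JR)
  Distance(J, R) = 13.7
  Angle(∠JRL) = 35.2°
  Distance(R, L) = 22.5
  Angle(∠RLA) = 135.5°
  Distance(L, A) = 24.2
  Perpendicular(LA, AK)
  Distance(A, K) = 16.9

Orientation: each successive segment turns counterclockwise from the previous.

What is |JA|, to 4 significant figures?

29.97

M is at the origin; MN runs at -126.5° with length 20.2, so N = (-12.02, -16.24). ∠MNG = 148.2° gives NG at -94.70° from the x-axis; with |NG| = 22.0, G = (-13.82, -38.16). The perpendicularity gives GJ at right angles to NG, so GJ runs at -4.700°; with |GJ| = 11.6, J = (-2.257, -39.11). The perpendicularity gives JR at right angles to GJ, so JR runs at 85.30°; with |JR| = 13.7, R = (-1.135, -25.46). ∠JRL = 35.2° gives RL at -129.9° from the x-axis; with |RL| = 22.5, L = (-15.57, -42.72). ∠RLA = 135.5° gives LA at -85.40° from the x-axis; with |LA| = 24.2, A = (-13.63, -66.84). Then |JA| = |A − J| = 29.97.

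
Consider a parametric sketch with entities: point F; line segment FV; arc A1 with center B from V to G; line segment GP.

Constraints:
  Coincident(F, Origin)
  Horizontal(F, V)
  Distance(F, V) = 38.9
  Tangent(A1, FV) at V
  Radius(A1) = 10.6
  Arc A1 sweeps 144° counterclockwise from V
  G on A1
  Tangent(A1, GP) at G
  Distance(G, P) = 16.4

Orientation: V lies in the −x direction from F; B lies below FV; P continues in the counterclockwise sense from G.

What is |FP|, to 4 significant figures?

42.96

F is at the origin; FV is horizontal with |FV| = 38.9 and V on the −x side, so V = (-38.90, 0.000). A1 meets FV tangentially, so BV is at right angles to FV, so B = V + (0, -10.6) = (-38.90, -10.60). On A1, V sits at bearing 90° from B; a 144° counterclockwise sweep puts G at bearing 234°, so G = B + 10.6·(cos 234°, sin 234°) = (-45.13, -19.18). Since A1 is tangent to GP there, BG ⟂ GP, so GP runs along (−sin 234°, cos 234°); with |GP| = 16.4, P = (-31.86, -28.82). Then |FP| = |P − F| = 42.96.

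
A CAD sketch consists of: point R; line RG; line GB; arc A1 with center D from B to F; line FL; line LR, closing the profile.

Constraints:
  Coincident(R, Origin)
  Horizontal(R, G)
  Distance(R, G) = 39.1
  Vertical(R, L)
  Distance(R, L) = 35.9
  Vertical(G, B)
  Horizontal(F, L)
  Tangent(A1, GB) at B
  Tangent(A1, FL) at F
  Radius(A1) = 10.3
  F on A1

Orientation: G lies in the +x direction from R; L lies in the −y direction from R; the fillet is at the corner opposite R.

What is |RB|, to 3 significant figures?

46.7

R is at the origin; R and G share the same y with |RG| = 39.1 and G on the +x side, so G = (39.1, 0.00). RL is vertical with |RL| = 35.9 and L on the −y side, so L = (0.00, -35.9). The virtual corner opposite R is at (39.1, -35.9). A1 meets GB tangentially, so DB is at right angles to GB and the tangent condition forces DF to be normal to FL, with radius 10.3, so the center D sits 10.3 in from both sides at D = (28.8, -25.6). That places the tangent points at B = (39.1, -25.6) on GB and F = (28.8, -35.9) on FL. Then |RB| = |B − R| = 46.7.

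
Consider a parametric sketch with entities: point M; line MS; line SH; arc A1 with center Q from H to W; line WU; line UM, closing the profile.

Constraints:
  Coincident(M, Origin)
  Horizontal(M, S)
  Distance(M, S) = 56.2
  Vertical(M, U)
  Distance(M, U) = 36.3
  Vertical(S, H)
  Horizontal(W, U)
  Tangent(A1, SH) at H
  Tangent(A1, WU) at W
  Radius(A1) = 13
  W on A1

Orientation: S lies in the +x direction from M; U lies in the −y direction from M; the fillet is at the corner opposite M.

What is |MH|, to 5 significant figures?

60.839

M is at the origin; M and S share the same y with |MS| = 56.2 and S on the +x side, so S = (56.200, 0.0000). MU is vertical with |MU| = 36.3 and U on the −y side, so U = (0.0000, -36.300). The virtual corner opposite M is at (56.200, -36.300). Since A1 is tangent to SH there, QH ⟂ SH and A1 meets WU tangentially, so QW is at right angles to WU, with radius 13.0, so the center Q sits 13.0 in from both sides at Q = (43.200, -23.300). That places the tangent points at H = (56.200, -23.300) on SH and W = (43.200, -36.300) on WU. Then |MH| = |H − M| = 60.839.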